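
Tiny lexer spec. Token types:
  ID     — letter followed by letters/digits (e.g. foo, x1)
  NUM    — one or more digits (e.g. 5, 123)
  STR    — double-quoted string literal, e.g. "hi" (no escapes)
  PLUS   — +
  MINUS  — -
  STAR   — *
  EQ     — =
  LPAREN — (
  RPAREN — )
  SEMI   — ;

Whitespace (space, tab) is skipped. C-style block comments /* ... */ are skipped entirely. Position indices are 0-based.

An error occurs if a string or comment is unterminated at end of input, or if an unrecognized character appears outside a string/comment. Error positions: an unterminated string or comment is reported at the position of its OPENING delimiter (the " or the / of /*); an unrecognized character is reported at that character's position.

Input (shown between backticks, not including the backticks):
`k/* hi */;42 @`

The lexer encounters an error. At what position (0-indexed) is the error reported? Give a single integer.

pos=0: emit ID 'k' (now at pos=1)
pos=1: enter COMMENT mode (saw '/*')
exit COMMENT mode (now at pos=9)
pos=9: emit SEMI ';'
pos=10: emit NUM '42' (now at pos=12)
pos=13: ERROR — unrecognized char '@'

Answer: 13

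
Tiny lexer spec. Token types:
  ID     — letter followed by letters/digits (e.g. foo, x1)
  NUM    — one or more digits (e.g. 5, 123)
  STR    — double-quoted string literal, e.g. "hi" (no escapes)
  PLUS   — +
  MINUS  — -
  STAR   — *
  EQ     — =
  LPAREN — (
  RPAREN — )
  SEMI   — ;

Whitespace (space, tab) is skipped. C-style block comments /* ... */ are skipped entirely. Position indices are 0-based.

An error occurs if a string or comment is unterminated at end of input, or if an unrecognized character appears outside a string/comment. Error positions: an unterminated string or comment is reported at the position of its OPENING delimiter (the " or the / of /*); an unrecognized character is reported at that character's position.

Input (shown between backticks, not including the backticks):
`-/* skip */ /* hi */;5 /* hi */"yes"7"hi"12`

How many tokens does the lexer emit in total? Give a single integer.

pos=0: emit MINUS '-'
pos=1: enter COMMENT mode (saw '/*')
exit COMMENT mode (now at pos=11)
pos=12: enter COMMENT mode (saw '/*')
exit COMMENT mode (now at pos=20)
pos=20: emit SEMI ';'
pos=21: emit NUM '5' (now at pos=22)
pos=23: enter COMMENT mode (saw '/*')
exit COMMENT mode (now at pos=31)
pos=31: enter STRING mode
pos=31: emit STR "yes" (now at pos=36)
pos=36: emit NUM '7' (now at pos=37)
pos=37: enter STRING mode
pos=37: emit STR "hi" (now at pos=41)
pos=41: emit NUM '12' (now at pos=43)
DONE. 7 tokens: [MINUS, SEMI, NUM, STR, NUM, STR, NUM]

Answer: 7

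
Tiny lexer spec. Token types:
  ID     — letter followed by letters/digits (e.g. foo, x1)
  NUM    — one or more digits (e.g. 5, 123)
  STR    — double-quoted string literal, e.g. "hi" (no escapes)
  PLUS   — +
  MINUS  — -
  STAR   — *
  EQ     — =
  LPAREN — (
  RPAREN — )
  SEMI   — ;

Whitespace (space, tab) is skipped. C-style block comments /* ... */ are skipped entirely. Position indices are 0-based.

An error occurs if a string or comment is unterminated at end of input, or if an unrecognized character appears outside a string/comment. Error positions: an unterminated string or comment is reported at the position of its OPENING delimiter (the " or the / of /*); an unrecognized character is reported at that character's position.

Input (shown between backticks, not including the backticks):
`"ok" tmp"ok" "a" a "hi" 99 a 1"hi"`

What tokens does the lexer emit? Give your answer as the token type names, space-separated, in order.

Answer: STR ID STR STR ID STR NUM ID NUM STR

Derivation:
pos=0: enter STRING mode
pos=0: emit STR "ok" (now at pos=4)
pos=5: emit ID 'tmp' (now at pos=8)
pos=8: enter STRING mode
pos=8: emit STR "ok" (now at pos=12)
pos=13: enter STRING mode
pos=13: emit STR "a" (now at pos=16)
pos=17: emit ID 'a' (now at pos=18)
pos=19: enter STRING mode
pos=19: emit STR "hi" (now at pos=23)
pos=24: emit NUM '99' (now at pos=26)
pos=27: emit ID 'a' (now at pos=28)
pos=29: emit NUM '1' (now at pos=30)
pos=30: enter STRING mode
pos=30: emit STR "hi" (now at pos=34)
DONE. 10 tokens: [STR, ID, STR, STR, ID, STR, NUM, ID, NUM, STR]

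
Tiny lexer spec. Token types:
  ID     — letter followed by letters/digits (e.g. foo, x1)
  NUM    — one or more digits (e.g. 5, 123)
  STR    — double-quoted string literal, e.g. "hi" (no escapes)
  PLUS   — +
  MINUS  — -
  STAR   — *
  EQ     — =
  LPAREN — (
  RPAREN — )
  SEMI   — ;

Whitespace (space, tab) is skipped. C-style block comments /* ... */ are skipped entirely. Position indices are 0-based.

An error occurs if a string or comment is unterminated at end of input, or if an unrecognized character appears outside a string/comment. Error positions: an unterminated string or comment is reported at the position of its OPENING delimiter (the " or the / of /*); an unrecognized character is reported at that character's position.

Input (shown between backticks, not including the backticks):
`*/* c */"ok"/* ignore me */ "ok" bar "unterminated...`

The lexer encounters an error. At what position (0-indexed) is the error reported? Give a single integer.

Answer: 37

Derivation:
pos=0: emit STAR '*'
pos=1: enter COMMENT mode (saw '/*')
exit COMMENT mode (now at pos=8)
pos=8: enter STRING mode
pos=8: emit STR "ok" (now at pos=12)
pos=12: enter COMMENT mode (saw '/*')
exit COMMENT mode (now at pos=27)
pos=28: enter STRING mode
pos=28: emit STR "ok" (now at pos=32)
pos=33: emit ID 'bar' (now at pos=36)
pos=37: enter STRING mode
pos=37: ERROR — unterminated string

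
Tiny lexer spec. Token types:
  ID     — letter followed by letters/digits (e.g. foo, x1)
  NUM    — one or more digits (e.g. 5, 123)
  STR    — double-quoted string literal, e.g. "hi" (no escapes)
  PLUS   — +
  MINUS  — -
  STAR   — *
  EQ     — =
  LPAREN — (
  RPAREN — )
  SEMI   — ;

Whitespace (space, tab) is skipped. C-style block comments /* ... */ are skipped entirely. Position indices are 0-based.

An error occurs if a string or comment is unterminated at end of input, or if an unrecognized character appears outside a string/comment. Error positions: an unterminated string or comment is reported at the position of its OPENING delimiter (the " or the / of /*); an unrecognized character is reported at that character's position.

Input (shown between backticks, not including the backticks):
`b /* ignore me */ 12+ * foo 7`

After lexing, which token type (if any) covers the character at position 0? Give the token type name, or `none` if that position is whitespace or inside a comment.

Answer: ID

Derivation:
pos=0: emit ID 'b' (now at pos=1)
pos=2: enter COMMENT mode (saw '/*')
exit COMMENT mode (now at pos=17)
pos=18: emit NUM '12' (now at pos=20)
pos=20: emit PLUS '+'
pos=22: emit STAR '*'
pos=24: emit ID 'foo' (now at pos=27)
pos=28: emit NUM '7' (now at pos=29)
DONE. 6 tokens: [ID, NUM, PLUS, STAR, ID, NUM]
Position 0: char is 'b' -> ID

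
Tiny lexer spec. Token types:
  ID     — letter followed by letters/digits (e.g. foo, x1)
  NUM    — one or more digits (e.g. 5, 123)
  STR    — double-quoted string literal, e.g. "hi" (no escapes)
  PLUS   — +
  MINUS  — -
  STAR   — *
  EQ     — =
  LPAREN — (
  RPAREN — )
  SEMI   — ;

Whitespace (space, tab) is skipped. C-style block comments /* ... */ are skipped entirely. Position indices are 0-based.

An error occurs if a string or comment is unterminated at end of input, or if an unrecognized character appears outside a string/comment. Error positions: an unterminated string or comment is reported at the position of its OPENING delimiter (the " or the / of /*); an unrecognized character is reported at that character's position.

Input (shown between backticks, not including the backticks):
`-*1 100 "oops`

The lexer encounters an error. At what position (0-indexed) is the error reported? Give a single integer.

pos=0: emit MINUS '-'
pos=1: emit STAR '*'
pos=2: emit NUM '1' (now at pos=3)
pos=4: emit NUM '100' (now at pos=7)
pos=8: enter STRING mode
pos=8: ERROR — unterminated string

Answer: 8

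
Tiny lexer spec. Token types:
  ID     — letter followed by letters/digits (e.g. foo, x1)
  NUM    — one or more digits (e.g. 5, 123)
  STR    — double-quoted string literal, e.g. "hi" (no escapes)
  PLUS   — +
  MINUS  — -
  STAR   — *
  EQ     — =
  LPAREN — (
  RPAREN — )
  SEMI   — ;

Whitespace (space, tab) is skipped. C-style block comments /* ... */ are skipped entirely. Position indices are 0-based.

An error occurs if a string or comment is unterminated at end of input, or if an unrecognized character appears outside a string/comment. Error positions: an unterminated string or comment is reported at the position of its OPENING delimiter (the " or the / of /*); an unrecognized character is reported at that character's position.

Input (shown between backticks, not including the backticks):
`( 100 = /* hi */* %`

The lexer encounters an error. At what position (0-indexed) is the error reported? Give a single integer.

pos=0: emit LPAREN '('
pos=2: emit NUM '100' (now at pos=5)
pos=6: emit EQ '='
pos=8: enter COMMENT mode (saw '/*')
exit COMMENT mode (now at pos=16)
pos=16: emit STAR '*'
pos=18: ERROR — unrecognized char '%'

Answer: 18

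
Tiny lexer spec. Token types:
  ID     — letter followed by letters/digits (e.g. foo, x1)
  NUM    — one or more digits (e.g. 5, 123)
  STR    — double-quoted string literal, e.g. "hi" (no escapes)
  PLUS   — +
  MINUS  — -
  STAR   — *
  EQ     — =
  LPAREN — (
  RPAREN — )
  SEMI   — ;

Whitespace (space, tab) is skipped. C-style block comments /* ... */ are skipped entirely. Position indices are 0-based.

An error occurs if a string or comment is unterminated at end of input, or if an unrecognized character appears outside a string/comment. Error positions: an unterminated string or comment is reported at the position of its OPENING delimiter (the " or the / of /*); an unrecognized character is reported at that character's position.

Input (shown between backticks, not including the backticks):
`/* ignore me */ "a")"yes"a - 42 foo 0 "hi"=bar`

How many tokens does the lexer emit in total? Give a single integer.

pos=0: enter COMMENT mode (saw '/*')
exit COMMENT mode (now at pos=15)
pos=16: enter STRING mode
pos=16: emit STR "a" (now at pos=19)
pos=19: emit RPAREN ')'
pos=20: enter STRING mode
pos=20: emit STR "yes" (now at pos=25)
pos=25: emit ID 'a' (now at pos=26)
pos=27: emit MINUS '-'
pos=29: emit NUM '42' (now at pos=31)
pos=32: emit ID 'foo' (now at pos=35)
pos=36: emit NUM '0' (now at pos=37)
pos=38: enter STRING mode
pos=38: emit STR "hi" (now at pos=42)
pos=42: emit EQ '='
pos=43: emit ID 'bar' (now at pos=46)
DONE. 11 tokens: [STR, RPAREN, STR, ID, MINUS, NUM, ID, NUM, STR, EQ, ID]

Answer: 11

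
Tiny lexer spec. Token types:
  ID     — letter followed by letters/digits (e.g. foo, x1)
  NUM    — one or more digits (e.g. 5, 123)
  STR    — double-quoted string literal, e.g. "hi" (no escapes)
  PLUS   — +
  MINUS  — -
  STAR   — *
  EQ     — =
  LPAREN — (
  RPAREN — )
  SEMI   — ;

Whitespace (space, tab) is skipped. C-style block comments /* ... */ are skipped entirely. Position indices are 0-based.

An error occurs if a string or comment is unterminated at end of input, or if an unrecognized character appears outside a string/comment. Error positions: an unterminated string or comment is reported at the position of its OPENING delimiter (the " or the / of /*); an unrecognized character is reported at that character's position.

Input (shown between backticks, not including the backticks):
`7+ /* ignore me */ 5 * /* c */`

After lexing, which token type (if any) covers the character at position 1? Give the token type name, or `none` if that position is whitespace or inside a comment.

Answer: PLUS

Derivation:
pos=0: emit NUM '7' (now at pos=1)
pos=1: emit PLUS '+'
pos=3: enter COMMENT mode (saw '/*')
exit COMMENT mode (now at pos=18)
pos=19: emit NUM '5' (now at pos=20)
pos=21: emit STAR '*'
pos=23: enter COMMENT mode (saw '/*')
exit COMMENT mode (now at pos=30)
DONE. 4 tokens: [NUM, PLUS, NUM, STAR]
Position 1: char is '+' -> PLUS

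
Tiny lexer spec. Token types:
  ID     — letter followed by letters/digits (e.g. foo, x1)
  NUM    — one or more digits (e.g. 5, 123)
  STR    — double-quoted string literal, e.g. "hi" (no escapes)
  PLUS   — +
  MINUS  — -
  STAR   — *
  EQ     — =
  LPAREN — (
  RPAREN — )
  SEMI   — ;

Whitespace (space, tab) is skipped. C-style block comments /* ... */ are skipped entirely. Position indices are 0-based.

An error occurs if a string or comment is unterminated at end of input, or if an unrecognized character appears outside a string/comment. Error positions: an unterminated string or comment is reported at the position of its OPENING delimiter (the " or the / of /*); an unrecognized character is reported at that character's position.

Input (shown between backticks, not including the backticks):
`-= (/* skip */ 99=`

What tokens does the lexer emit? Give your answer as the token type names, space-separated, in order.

Answer: MINUS EQ LPAREN NUM EQ

Derivation:
pos=0: emit MINUS '-'
pos=1: emit EQ '='
pos=3: emit LPAREN '('
pos=4: enter COMMENT mode (saw '/*')
exit COMMENT mode (now at pos=14)
pos=15: emit NUM '99' (now at pos=17)
pos=17: emit EQ '='
DONE. 5 tokens: [MINUS, EQ, LPAREN, NUM, EQ]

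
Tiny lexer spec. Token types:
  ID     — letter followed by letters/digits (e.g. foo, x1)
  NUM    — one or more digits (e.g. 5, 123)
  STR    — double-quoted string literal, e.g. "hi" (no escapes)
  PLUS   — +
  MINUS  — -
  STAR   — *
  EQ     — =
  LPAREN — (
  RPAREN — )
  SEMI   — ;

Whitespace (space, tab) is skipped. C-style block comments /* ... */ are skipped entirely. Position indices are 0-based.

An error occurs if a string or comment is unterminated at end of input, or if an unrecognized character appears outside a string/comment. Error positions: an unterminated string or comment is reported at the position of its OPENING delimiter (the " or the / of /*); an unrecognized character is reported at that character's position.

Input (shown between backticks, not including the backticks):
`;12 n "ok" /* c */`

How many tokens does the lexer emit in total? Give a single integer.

Answer: 4

Derivation:
pos=0: emit SEMI ';'
pos=1: emit NUM '12' (now at pos=3)
pos=4: emit ID 'n' (now at pos=5)
pos=6: enter STRING mode
pos=6: emit STR "ok" (now at pos=10)
pos=11: enter COMMENT mode (saw '/*')
exit COMMENT mode (now at pos=18)
DONE. 4 tokens: [SEMI, NUM, ID, STR]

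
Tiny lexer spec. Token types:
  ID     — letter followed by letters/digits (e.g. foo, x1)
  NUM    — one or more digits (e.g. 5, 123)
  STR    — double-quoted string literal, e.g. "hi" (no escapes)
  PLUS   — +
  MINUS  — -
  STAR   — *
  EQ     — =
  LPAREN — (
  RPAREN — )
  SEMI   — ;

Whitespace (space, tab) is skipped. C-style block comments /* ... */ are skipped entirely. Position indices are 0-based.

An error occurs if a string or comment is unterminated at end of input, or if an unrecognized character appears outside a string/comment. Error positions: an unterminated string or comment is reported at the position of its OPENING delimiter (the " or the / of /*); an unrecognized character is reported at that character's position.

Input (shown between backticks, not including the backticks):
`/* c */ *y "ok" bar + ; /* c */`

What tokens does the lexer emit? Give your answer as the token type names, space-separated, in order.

Answer: STAR ID STR ID PLUS SEMI

Derivation:
pos=0: enter COMMENT mode (saw '/*')
exit COMMENT mode (now at pos=7)
pos=8: emit STAR '*'
pos=9: emit ID 'y' (now at pos=10)
pos=11: enter STRING mode
pos=11: emit STR "ok" (now at pos=15)
pos=16: emit ID 'bar' (now at pos=19)
pos=20: emit PLUS '+'
pos=22: emit SEMI ';'
pos=24: enter COMMENT mode (saw '/*')
exit COMMENT mode (now at pos=31)
DONE. 6 tokens: [STAR, ID, STR, ID, PLUS, SEMI]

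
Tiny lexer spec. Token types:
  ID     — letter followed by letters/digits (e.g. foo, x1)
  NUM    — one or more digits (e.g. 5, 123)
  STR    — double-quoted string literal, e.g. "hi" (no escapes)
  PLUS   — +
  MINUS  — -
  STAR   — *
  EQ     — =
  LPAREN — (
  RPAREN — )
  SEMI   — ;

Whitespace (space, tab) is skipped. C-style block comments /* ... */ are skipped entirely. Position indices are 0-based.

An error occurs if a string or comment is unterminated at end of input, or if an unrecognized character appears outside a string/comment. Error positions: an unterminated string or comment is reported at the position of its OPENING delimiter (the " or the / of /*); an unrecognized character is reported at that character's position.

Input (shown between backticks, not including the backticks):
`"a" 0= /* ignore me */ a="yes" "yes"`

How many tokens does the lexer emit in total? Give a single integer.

Answer: 7

Derivation:
pos=0: enter STRING mode
pos=0: emit STR "a" (now at pos=3)
pos=4: emit NUM '0' (now at pos=5)
pos=5: emit EQ '='
pos=7: enter COMMENT mode (saw '/*')
exit COMMENT mode (now at pos=22)
pos=23: emit ID 'a' (now at pos=24)
pos=24: emit EQ '='
pos=25: enter STRING mode
pos=25: emit STR "yes" (now at pos=30)
pos=31: enter STRING mode
pos=31: emit STR "yes" (now at pos=36)
DONE. 7 tokens: [STR, NUM, EQ, ID, EQ, STR, STR]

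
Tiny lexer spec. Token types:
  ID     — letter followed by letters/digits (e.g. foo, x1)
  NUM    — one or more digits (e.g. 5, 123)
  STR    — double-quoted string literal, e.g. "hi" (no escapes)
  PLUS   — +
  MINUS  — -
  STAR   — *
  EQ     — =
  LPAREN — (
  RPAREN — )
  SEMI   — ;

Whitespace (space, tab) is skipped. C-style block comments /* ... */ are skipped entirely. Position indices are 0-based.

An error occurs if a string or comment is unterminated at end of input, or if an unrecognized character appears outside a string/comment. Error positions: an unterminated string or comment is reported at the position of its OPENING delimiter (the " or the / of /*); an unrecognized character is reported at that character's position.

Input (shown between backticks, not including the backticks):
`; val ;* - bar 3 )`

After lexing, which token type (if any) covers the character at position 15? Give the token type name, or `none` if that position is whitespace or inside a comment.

pos=0: emit SEMI ';'
pos=2: emit ID 'val' (now at pos=5)
pos=6: emit SEMI ';'
pos=7: emit STAR '*'
pos=9: emit MINUS '-'
pos=11: emit ID 'bar' (now at pos=14)
pos=15: emit NUM '3' (now at pos=16)
pos=17: emit RPAREN ')'
DONE. 8 tokens: [SEMI, ID, SEMI, STAR, MINUS, ID, NUM, RPAREN]
Position 15: char is '3' -> NUM

Answer: NUM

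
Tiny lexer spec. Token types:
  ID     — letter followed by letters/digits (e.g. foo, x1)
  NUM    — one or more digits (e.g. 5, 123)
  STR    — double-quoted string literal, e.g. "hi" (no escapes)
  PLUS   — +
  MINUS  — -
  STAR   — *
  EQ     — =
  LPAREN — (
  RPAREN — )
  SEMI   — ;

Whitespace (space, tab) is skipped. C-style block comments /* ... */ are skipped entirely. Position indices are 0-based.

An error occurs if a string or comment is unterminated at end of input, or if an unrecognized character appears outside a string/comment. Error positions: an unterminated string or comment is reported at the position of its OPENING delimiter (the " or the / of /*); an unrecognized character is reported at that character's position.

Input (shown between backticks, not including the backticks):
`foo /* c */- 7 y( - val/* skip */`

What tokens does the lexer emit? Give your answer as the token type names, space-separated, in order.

Answer: ID MINUS NUM ID LPAREN MINUS ID

Derivation:
pos=0: emit ID 'foo' (now at pos=3)
pos=4: enter COMMENT mode (saw '/*')
exit COMMENT mode (now at pos=11)
pos=11: emit MINUS '-'
pos=13: emit NUM '7' (now at pos=14)
pos=15: emit ID 'y' (now at pos=16)
pos=16: emit LPAREN '('
pos=18: emit MINUS '-'
pos=20: emit ID 'val' (now at pos=23)
pos=23: enter COMMENT mode (saw '/*')
exit COMMENT mode (now at pos=33)
DONE. 7 tokens: [ID, MINUS, NUM, ID, LPAREN, MINUS, ID]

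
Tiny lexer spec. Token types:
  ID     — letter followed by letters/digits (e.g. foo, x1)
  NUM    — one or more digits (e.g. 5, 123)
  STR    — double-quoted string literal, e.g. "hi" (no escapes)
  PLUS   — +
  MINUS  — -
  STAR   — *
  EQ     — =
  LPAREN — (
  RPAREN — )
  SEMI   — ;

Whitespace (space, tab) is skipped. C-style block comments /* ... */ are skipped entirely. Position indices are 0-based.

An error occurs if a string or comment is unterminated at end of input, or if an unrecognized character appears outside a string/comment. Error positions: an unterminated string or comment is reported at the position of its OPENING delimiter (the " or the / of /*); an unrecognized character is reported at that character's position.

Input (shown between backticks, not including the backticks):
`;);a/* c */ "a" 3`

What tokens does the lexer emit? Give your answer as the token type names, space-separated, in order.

pos=0: emit SEMI ';'
pos=1: emit RPAREN ')'
pos=2: emit SEMI ';'
pos=3: emit ID 'a' (now at pos=4)
pos=4: enter COMMENT mode (saw '/*')
exit COMMENT mode (now at pos=11)
pos=12: enter STRING mode
pos=12: emit STR "a" (now at pos=15)
pos=16: emit NUM '3' (now at pos=17)
DONE. 6 tokens: [SEMI, RPAREN, SEMI, ID, STR, NUM]

Answer: SEMI RPAREN SEMI ID STR NUM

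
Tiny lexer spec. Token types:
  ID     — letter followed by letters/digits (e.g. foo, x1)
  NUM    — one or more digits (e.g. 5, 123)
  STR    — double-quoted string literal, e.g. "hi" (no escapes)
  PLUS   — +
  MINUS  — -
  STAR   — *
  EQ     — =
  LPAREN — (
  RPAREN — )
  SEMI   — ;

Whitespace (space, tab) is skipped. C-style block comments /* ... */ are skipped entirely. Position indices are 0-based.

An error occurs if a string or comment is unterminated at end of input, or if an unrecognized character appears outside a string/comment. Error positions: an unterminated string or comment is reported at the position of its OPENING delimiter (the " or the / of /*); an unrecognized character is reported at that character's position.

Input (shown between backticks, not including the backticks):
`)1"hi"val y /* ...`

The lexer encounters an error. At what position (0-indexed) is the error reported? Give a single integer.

Answer: 12

Derivation:
pos=0: emit RPAREN ')'
pos=1: emit NUM '1' (now at pos=2)
pos=2: enter STRING mode
pos=2: emit STR "hi" (now at pos=6)
pos=6: emit ID 'val' (now at pos=9)
pos=10: emit ID 'y' (now at pos=11)
pos=12: enter COMMENT mode (saw '/*')
pos=12: ERROR — unterminated comment (reached EOF)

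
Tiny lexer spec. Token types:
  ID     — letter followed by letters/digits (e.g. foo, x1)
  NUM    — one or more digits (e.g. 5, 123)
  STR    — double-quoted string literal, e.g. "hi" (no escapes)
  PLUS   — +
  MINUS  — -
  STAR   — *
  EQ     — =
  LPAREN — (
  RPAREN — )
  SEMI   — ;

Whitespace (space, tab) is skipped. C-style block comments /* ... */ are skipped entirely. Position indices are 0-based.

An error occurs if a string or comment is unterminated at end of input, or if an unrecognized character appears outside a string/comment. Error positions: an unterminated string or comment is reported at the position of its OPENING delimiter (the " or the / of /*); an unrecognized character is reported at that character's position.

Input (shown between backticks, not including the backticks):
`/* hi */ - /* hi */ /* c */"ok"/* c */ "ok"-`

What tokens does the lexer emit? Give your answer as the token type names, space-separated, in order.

Answer: MINUS STR STR MINUS

Derivation:
pos=0: enter COMMENT mode (saw '/*')
exit COMMENT mode (now at pos=8)
pos=9: emit MINUS '-'
pos=11: enter COMMENT mode (saw '/*')
exit COMMENT mode (now at pos=19)
pos=20: enter COMMENT mode (saw '/*')
exit COMMENT mode (now at pos=27)
pos=27: enter STRING mode
pos=27: emit STR "ok" (now at pos=31)
pos=31: enter COMMENT mode (saw '/*')
exit COMMENT mode (now at pos=38)
pos=39: enter STRING mode
pos=39: emit STR "ok" (now at pos=43)
pos=43: emit MINUS '-'
DONE. 4 tokens: [MINUS, STR, STR, MINUS]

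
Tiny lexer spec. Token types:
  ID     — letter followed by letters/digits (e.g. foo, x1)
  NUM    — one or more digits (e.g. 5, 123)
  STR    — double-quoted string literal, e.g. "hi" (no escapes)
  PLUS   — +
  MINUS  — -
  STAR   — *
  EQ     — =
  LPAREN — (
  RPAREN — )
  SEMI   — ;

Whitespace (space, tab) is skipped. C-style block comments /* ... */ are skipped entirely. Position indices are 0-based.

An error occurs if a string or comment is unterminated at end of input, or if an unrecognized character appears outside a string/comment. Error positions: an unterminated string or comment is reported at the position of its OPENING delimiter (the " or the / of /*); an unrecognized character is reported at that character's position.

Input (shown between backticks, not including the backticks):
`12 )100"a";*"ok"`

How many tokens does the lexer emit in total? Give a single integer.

pos=0: emit NUM '12' (now at pos=2)
pos=3: emit RPAREN ')'
pos=4: emit NUM '100' (now at pos=7)
pos=7: enter STRING mode
pos=7: emit STR "a" (now at pos=10)
pos=10: emit SEMI ';'
pos=11: emit STAR '*'
pos=12: enter STRING mode
pos=12: emit STR "ok" (now at pos=16)
DONE. 7 tokens: [NUM, RPAREN, NUM, STR, SEMI, STAR, STR]

Answer: 7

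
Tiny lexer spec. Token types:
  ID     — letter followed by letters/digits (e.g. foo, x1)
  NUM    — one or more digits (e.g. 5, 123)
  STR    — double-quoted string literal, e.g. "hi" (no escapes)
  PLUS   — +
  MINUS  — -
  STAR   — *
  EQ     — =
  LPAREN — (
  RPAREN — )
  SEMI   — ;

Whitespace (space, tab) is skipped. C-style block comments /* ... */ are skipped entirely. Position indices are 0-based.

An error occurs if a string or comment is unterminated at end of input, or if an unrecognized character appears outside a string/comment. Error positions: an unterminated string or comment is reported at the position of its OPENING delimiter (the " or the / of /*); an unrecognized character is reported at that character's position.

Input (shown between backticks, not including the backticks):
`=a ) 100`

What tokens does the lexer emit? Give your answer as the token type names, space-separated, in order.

pos=0: emit EQ '='
pos=1: emit ID 'a' (now at pos=2)
pos=3: emit RPAREN ')'
pos=5: emit NUM '100' (now at pos=8)
DONE. 4 tokens: [EQ, ID, RPAREN, NUM]

Answer: EQ ID RPAREN NUM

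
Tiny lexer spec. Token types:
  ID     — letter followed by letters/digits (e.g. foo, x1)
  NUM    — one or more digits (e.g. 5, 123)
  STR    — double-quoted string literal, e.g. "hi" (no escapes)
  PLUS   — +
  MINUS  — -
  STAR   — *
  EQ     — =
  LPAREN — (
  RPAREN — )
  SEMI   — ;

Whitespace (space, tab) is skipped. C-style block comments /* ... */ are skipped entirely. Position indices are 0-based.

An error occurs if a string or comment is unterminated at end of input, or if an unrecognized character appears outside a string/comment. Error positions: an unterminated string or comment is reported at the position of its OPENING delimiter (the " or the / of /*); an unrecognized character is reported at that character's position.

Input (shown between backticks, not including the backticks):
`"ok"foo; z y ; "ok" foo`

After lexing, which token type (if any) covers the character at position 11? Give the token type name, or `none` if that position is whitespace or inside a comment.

pos=0: enter STRING mode
pos=0: emit STR "ok" (now at pos=4)
pos=4: emit ID 'foo' (now at pos=7)
pos=7: emit SEMI ';'
pos=9: emit ID 'z' (now at pos=10)
pos=11: emit ID 'y' (now at pos=12)
pos=13: emit SEMI ';'
pos=15: enter STRING mode
pos=15: emit STR "ok" (now at pos=19)
pos=20: emit ID 'foo' (now at pos=23)
DONE. 8 tokens: [STR, ID, SEMI, ID, ID, SEMI, STR, ID]
Position 11: char is 'y' -> ID

Answer: ID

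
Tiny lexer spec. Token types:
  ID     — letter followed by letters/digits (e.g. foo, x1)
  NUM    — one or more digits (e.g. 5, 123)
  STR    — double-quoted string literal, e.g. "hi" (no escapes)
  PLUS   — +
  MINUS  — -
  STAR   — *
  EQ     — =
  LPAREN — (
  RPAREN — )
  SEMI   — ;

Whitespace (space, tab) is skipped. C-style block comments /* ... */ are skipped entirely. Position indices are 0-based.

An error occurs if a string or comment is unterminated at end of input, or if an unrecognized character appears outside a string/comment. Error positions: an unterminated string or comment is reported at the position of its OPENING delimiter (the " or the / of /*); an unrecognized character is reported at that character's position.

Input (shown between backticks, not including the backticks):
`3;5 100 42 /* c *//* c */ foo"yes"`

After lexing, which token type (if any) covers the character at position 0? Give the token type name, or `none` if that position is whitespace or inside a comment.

pos=0: emit NUM '3' (now at pos=1)
pos=1: emit SEMI ';'
pos=2: emit NUM '5' (now at pos=3)
pos=4: emit NUM '100' (now at pos=7)
pos=8: emit NUM '42' (now at pos=10)
pos=11: enter COMMENT mode (saw '/*')
exit COMMENT mode (now at pos=18)
pos=18: enter COMMENT mode (saw '/*')
exit COMMENT mode (now at pos=25)
pos=26: emit ID 'foo' (now at pos=29)
pos=29: enter STRING mode
pos=29: emit STR "yes" (now at pos=34)
DONE. 7 tokens: [NUM, SEMI, NUM, NUM, NUM, ID, STR]
Position 0: char is '3' -> NUM

Answer: NUM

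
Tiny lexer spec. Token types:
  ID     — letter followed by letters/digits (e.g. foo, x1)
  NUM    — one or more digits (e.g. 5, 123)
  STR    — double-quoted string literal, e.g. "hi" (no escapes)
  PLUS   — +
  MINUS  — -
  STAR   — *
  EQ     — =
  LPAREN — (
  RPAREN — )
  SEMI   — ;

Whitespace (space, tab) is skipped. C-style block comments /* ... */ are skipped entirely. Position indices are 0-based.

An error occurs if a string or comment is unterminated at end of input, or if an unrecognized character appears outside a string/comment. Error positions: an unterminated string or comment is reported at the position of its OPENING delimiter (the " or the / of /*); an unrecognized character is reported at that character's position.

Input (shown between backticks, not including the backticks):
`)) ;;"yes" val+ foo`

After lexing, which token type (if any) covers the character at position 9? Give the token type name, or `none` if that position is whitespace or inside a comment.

Answer: STR

Derivation:
pos=0: emit RPAREN ')'
pos=1: emit RPAREN ')'
pos=3: emit SEMI ';'
pos=4: emit SEMI ';'
pos=5: enter STRING mode
pos=5: emit STR "yes" (now at pos=10)
pos=11: emit ID 'val' (now at pos=14)
pos=14: emit PLUS '+'
pos=16: emit ID 'foo' (now at pos=19)
DONE. 8 tokens: [RPAREN, RPAREN, SEMI, SEMI, STR, ID, PLUS, ID]
Position 9: char is '"' -> STR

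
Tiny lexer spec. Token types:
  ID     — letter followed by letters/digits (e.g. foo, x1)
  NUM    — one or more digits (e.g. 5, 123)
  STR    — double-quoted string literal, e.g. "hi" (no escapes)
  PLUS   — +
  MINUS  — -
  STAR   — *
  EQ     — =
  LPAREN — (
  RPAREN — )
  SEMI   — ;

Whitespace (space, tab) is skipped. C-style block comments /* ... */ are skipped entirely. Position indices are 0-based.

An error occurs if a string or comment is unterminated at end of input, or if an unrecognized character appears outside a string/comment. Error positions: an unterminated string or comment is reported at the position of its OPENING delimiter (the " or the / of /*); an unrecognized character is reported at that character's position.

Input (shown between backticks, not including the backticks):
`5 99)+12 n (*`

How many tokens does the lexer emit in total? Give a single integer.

pos=0: emit NUM '5' (now at pos=1)
pos=2: emit NUM '99' (now at pos=4)
pos=4: emit RPAREN ')'
pos=5: emit PLUS '+'
pos=6: emit NUM '12' (now at pos=8)
pos=9: emit ID 'n' (now at pos=10)
pos=11: emit LPAREN '('
pos=12: emit STAR '*'
DONE. 8 tokens: [NUM, NUM, RPAREN, PLUS, NUM, ID, LPAREN, STAR]

Answer: 8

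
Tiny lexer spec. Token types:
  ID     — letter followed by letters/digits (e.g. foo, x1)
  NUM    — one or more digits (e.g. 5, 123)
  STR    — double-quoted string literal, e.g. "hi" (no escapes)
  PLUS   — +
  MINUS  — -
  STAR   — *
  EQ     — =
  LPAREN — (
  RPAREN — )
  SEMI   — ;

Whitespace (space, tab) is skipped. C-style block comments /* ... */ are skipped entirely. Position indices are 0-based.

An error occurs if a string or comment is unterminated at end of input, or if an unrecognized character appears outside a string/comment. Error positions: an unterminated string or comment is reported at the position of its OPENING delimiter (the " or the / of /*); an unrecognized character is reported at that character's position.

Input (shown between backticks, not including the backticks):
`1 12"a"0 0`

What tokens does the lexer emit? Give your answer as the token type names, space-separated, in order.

pos=0: emit NUM '1' (now at pos=1)
pos=2: emit NUM '12' (now at pos=4)
pos=4: enter STRING mode
pos=4: emit STR "a" (now at pos=7)
pos=7: emit NUM '0' (now at pos=8)
pos=9: emit NUM '0' (now at pos=10)
DONE. 5 tokens: [NUM, NUM, STR, NUM, NUM]

Answer: NUM NUM STR NUM NUM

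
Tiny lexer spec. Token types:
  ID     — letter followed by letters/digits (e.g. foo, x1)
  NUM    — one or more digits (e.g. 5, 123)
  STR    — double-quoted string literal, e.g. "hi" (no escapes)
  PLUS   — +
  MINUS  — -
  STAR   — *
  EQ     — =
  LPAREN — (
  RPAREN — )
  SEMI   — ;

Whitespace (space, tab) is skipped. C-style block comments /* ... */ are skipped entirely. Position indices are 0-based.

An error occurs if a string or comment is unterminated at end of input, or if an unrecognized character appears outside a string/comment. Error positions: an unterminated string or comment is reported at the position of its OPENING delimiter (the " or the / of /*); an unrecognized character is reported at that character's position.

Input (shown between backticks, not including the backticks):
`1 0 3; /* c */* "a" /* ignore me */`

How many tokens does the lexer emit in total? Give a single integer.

pos=0: emit NUM '1' (now at pos=1)
pos=2: emit NUM '0' (now at pos=3)
pos=4: emit NUM '3' (now at pos=5)
pos=5: emit SEMI ';'
pos=7: enter COMMENT mode (saw '/*')
exit COMMENT mode (now at pos=14)
pos=14: emit STAR '*'
pos=16: enter STRING mode
pos=16: emit STR "a" (now at pos=19)
pos=20: enter COMMENT mode (saw '/*')
exit COMMENT mode (now at pos=35)
DONE. 6 tokens: [NUM, NUM, NUM, SEMI, STAR, STR]

Answer: 6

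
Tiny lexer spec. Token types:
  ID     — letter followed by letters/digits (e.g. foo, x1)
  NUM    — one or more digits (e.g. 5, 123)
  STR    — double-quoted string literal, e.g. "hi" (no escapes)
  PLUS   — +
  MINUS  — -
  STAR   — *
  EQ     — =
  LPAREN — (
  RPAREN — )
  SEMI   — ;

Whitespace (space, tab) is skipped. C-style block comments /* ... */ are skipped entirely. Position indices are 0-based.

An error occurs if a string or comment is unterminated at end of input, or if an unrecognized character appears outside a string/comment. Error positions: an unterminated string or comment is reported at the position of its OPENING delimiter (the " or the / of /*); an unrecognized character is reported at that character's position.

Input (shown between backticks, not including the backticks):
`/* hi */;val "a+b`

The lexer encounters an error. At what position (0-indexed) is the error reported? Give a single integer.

Answer: 13

Derivation:
pos=0: enter COMMENT mode (saw '/*')
exit COMMENT mode (now at pos=8)
pos=8: emit SEMI ';'
pos=9: emit ID 'val' (now at pos=12)
pos=13: enter STRING mode
pos=13: ERROR — unterminated string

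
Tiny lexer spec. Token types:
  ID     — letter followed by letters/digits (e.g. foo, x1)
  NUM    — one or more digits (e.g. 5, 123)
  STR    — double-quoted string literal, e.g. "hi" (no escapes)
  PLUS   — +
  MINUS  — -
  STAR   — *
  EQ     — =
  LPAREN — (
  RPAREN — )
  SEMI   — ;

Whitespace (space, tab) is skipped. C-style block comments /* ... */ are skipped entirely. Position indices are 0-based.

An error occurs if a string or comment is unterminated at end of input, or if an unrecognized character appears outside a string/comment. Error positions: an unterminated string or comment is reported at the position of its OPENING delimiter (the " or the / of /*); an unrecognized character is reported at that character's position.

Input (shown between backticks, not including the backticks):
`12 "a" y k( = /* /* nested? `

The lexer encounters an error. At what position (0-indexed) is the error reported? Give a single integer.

Answer: 14

Derivation:
pos=0: emit NUM '12' (now at pos=2)
pos=3: enter STRING mode
pos=3: emit STR "a" (now at pos=6)
pos=7: emit ID 'y' (now at pos=8)
pos=9: emit ID 'k' (now at pos=10)
pos=10: emit LPAREN '('
pos=12: emit EQ '='
pos=14: enter COMMENT mode (saw '/*')
pos=14: ERROR — unterminated comment (reached EOF)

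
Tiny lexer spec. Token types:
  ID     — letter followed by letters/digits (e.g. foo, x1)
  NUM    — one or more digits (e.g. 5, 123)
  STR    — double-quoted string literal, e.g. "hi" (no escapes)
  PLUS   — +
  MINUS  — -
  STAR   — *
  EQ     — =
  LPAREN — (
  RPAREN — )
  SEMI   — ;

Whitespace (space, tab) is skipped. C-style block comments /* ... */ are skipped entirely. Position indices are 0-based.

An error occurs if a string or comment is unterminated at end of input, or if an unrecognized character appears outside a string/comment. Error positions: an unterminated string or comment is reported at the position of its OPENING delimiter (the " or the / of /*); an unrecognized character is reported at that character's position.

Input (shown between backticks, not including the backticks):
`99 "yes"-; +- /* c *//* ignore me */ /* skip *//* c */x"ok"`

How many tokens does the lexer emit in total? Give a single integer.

pos=0: emit NUM '99' (now at pos=2)
pos=3: enter STRING mode
pos=3: emit STR "yes" (now at pos=8)
pos=8: emit MINUS '-'
pos=9: emit SEMI ';'
pos=11: emit PLUS '+'
pos=12: emit MINUS '-'
pos=14: enter COMMENT mode (saw '/*')
exit COMMENT mode (now at pos=21)
pos=21: enter COMMENT mode (saw '/*')
exit COMMENT mode (now at pos=36)
pos=37: enter COMMENT mode (saw '/*')
exit COMMENT mode (now at pos=47)
pos=47: enter COMMENT mode (saw '/*')
exit COMMENT mode (now at pos=54)
pos=54: emit ID 'x' (now at pos=55)
pos=55: enter STRING mode
pos=55: emit STR "ok" (now at pos=59)
DONE. 8 tokens: [NUM, STR, MINUS, SEMI, PLUS, MINUS, ID, STR]

Answer: 8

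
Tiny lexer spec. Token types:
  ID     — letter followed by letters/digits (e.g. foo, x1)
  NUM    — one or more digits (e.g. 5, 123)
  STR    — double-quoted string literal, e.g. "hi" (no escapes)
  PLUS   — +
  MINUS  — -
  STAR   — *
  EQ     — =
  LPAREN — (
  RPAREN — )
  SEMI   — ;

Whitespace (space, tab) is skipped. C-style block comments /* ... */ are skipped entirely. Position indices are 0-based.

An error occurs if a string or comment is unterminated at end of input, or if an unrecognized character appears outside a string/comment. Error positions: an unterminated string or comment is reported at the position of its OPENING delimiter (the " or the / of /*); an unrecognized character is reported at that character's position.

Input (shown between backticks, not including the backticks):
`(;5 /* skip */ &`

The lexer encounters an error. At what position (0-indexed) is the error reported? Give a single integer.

Answer: 15

Derivation:
pos=0: emit LPAREN '('
pos=1: emit SEMI ';'
pos=2: emit NUM '5' (now at pos=3)
pos=4: enter COMMENT mode (saw '/*')
exit COMMENT mode (now at pos=14)
pos=15: ERROR — unrecognized char '&'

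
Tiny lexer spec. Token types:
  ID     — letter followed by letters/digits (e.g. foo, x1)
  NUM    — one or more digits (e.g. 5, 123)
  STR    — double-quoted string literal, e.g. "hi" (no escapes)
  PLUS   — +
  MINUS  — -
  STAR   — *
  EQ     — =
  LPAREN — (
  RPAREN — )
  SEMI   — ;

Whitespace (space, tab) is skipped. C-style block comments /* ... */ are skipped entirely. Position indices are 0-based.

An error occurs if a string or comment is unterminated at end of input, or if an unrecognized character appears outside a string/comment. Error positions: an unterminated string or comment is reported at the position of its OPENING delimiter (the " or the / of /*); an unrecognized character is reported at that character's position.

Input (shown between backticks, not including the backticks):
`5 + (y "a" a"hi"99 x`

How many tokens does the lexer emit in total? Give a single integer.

pos=0: emit NUM '5' (now at pos=1)
pos=2: emit PLUS '+'
pos=4: emit LPAREN '('
pos=5: emit ID 'y' (now at pos=6)
pos=7: enter STRING mode
pos=7: emit STR "a" (now at pos=10)
pos=11: emit ID 'a' (now at pos=12)
pos=12: enter STRING mode
pos=12: emit STR "hi" (now at pos=16)
pos=16: emit NUM '99' (now at pos=18)
pos=19: emit ID 'x' (now at pos=20)
DONE. 9 tokens: [NUM, PLUS, LPAREN, ID, STR, ID, STR, NUM, ID]

Answer: 9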